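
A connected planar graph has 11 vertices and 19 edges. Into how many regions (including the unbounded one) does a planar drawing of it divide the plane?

10

Euler's formula for a connected plane graph: V − E + F = 2, so F = 2 − 11 + 19 = 10.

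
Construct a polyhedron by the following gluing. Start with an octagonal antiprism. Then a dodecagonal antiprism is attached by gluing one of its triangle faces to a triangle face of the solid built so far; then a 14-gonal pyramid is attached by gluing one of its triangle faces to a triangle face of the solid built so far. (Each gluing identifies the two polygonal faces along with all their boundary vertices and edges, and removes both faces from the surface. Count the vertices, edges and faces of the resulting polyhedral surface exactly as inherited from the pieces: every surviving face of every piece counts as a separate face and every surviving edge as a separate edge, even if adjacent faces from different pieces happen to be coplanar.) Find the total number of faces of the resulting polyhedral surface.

An octagonal antiprism: V=16, E=32, F=18.
Attach a dodecagonal antiprism (V=24, E=48, F=26) along a 3-gon: merge 3 vertices and 3 edges, delete both glued faces → V=37, E=77, F=42.
Attach a 14-gonal pyramid (V=15, E=28, F=15) along a 3-gon: merge 3 vertices and 3 edges, delete both glued faces → V=49, E=102, F=55.
Check: V − E + F = 49 − 102 + 55 = 2.

55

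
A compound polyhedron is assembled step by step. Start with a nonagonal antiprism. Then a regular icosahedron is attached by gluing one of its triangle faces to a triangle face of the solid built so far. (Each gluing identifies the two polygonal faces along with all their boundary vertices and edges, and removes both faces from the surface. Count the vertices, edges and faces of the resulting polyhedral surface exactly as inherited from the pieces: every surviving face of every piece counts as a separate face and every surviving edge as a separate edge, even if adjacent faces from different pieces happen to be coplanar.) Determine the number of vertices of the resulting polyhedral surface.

27

A nonagonal antiprism: V=18, E=36, F=20.
Attach a regular icosahedron (V=12, E=30, F=20) along a 3-gon: merge 3 vertices and 3 edges, delete both glued faces → V=27, E=63, F=38.
Check: V − E + F = 27 − 63 + 38 = 2.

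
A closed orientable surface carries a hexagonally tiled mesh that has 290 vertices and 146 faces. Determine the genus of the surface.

2

Every face is a hexagon, so 2E = 6·146 = 876, giving E = 438.
χ = V − E + F = 290 − 438 + 146 = -2.
For a closed orientable surface χ = 2 − 2g, so g = (2 − (-2))/2 = 2.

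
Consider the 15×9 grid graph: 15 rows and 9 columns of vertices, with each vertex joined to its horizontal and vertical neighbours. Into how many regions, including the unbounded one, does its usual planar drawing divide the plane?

The grid has V = 15·9 = 135 vertices and E = 15·8 + 9·14 = 246 edges.
F = 2 − V + E = 2 − 135 + 246 = 113.

113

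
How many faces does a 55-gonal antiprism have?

112

An antiprism on an n-gon has two n-gon caps and 2n triangles: V = 2·55 = 110, E = 4·55 = 220, F = 2·55 + 2 = 112.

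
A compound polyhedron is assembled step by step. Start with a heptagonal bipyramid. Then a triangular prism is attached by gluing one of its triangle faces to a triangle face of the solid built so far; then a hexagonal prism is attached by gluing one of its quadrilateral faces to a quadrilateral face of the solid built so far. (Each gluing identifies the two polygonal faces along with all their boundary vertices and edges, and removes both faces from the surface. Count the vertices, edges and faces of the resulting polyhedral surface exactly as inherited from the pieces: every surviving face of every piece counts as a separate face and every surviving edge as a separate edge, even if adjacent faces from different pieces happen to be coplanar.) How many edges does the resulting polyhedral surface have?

41

A heptagonal bipyramid: V=9, E=21, F=14.
Attach a triangular prism (V=6, E=9, F=5) along a 3-gon: merge 3 vertices and 3 edges, delete both glued faces → V=12, E=27, F=17.
Attach a hexagonal prism (V=12, E=18, F=8) along a 4-gon: merge 4 vertices and 4 edges, delete both glued faces → V=20, E=41, F=23.
Check: V − E + F = 20 − 41 + 23 = 2.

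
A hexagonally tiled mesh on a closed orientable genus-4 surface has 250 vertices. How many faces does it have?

128

χ = 2 − 2·4 = -6, and every face is a hexagon so 6F = 2E.
V − E + F = -6 with E = 6F/2 gives 250 − (6/2 − 1)·F = -6, so F = 128 and E = 384.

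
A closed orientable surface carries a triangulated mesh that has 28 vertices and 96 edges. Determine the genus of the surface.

3

Every face is a triangle and each edge borders two faces, so 3F = 2·96, giving F = 64.
χ = V − E + F = 28 − 96 + 64 = -4.
For a closed orientable surface χ = 2 − 2g, so g = (2 − (-4))/2 = 3.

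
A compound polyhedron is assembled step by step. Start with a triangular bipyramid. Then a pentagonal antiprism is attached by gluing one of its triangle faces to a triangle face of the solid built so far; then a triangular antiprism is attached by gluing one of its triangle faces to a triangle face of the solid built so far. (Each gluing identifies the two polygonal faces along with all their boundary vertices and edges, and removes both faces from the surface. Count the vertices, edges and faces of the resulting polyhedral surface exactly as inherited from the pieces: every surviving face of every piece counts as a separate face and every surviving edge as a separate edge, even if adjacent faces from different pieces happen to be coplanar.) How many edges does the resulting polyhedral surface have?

A triangular bipyramid: V=5, E=9, F=6.
Attach a pentagonal antiprism (V=10, E=20, F=12) along a 3-gon: merge 3 vertices and 3 edges, delete both glued faces → V=12, E=26, F=16.
Attach a triangular antiprism (V=6, E=12, F=8) along a 3-gon: merge 3 vertices and 3 edges, delete both glued faces → V=15, E=35, F=22.
Check: V − E + F = 15 − 35 + 22 = 2.

35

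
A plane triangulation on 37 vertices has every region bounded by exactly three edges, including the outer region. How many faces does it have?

70

In a plane triangulation 3F = 2E and V − E + F = 2, so F = 2V − 4 = 2·37 − 4 = 70.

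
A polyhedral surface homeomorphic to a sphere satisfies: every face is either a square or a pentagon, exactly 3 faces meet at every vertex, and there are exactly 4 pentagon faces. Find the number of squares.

4

Let x be the number of squares; then F = 4 + x.
Edge–face incidences: 2E = 5·4 + 4·x = 20 + 4x.
Every vertex has degree 3, so 3V = 2E.
Euler: V − E + F = 2 ⇒ (2E)/3 − E + (4 + x) = 2.
Multiply by 6: 2·(2E) − 3·(2E) + 6·(4 + x) = 12, i.e. 24 + 6x − (20 + 4x) = 12.
Collecting terms: 2x + 4 = 12, so 2x = 8, so x = 4.
Then 2E = 20 + 4·4 = 36, so E = 18, V = 2E/3 = 12, F = 4 + 4 = 8.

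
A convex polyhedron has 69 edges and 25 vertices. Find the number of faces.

46

Here V − E + F = 2.
F = 2 − V + E = 2 − 25 + 69 = 46.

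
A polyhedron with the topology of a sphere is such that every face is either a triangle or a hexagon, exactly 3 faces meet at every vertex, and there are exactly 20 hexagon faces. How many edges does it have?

66

Let x be the number of triangles; then F = 20 + x.
Edge–face incidences: 2E = 6·20 + 3·x = 120 + 3x.
Every vertex has degree 3, so 3V = 2E.
Euler: V − E + F = 2 ⇒ (2E)/3 − E + (20 + x) = 2.
Multiply by 6: 2·(2E) − 3·(2E) + 6·(20 + x) = 12, i.e. 120 + 6x − (120 + 3x) = 12.
Collecting terms: 3x = 12, so x = 4.
Then 2E = 120 + 3·4 = 132, so E = 66, V = 2E/3 = 44, F = 20 + 4 = 24.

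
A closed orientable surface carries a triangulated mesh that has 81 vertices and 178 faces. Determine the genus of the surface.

5

Every face is a triangle, so 2E = 3·178 = 534, giving E = 267.
χ = V − E + F = 81 − 267 + 178 = -8.
For a closed orientable surface χ = 2 − 2g, so g = (2 − (-8))/2 = 5.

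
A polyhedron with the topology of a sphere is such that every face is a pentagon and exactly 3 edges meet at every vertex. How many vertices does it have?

20

Each face has 5 edges and each edge borders two faces, so 2E = 5F.
Each vertex has degree 3, so 3V = 2E and hence V = 5F/3.
Euler: V − E + F = 2 ⇒ (5F/3) − (5F/2) + F = 2.
Multiply by 6: (10 − 15 + 6)F = 12, i.e. 1F = 12.
So F = 12, E = 5·12/2 = 30, V = 5·12/3 = 20.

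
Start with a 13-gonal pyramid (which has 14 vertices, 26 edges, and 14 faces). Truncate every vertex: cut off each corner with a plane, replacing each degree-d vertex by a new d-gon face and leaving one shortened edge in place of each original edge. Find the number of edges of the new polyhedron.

78

Truncation replaces each original edge-end by a new vertex, so V′ = 2E = 52.
Each original edge survives, and each old vertex of degree d contributes d new edges; summing degrees gives Σd = 2E, so E′ = E + 2E = 3E = 78.
Each original face survives and each original vertex becomes one new face: F′ = F + V = 28.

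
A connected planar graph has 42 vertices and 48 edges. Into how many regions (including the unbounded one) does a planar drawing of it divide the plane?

8

Euler's formula for a connected plane graph: V − E + F = 2, so F = 2 − 42 + 48 = 8.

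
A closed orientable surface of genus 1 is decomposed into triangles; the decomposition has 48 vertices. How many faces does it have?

χ = 2 − 2·1 = 0, and every face is a triangle so 3F = 2E.
V − E + F = 0 with E = 3F/2 gives 48 − (3/2 − 1)·F = 0, so F = 96 and E = 144.

96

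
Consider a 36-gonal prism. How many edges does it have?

108

A prism on an n-gon has two n-gon bases and n rectangular sides: V = 2·36 = 72, E = 3·36 = 108, F = 36 + 2 = 38.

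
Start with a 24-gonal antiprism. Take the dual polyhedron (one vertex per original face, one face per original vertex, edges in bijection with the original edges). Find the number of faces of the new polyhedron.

The base solid has V = 48, E = 96, F = 50.
The dual swaps V and F and preserves E: V′ = F = 50, E′ = E = 96, F′ = V = 48.

48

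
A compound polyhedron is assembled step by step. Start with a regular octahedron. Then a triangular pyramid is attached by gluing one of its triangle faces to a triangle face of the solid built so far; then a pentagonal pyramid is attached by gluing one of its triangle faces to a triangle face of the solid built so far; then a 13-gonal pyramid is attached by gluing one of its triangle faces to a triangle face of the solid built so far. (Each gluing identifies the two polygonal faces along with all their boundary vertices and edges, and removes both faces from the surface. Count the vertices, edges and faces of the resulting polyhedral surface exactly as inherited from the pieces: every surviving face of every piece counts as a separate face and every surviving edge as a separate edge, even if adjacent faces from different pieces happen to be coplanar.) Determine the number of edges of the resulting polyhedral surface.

45

A regular octahedron: V=6, E=12, F=8.
Attach a triangular pyramid (V=4, E=6, F=4) along a 3-gon: merge 3 vertices and 3 edges, delete both glued faces → V=7, E=15, F=10.
Attach a pentagonal pyramid (V=6, E=10, F=6) along a 3-gon: merge 3 vertices and 3 edges, delete both glued faces → V=10, E=22, F=14.
Attach a 13-gonal pyramid (V=14, E=26, F=14) along a 3-gon: merge 3 vertices and 3 edges, delete both glued faces → V=21, E=45, F=26.
Check: V − E + F = 21 − 45 + 26 = 2.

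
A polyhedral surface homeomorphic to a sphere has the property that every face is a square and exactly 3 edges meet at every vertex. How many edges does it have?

Each face has 4 edges and each edge borders two faces, so 2E = 4F.
Each vertex has degree 3, so 3V = 2E and hence V = 4F/3.
Euler: V − E + F = 2 ⇒ (4F/3) − (4F/2) + F = 2.
Multiply by 6: (8 − 12 + 6)F = 12, i.e. 2F = 12.
So F = 6, E = 4·6/2 = 12, V = 4·6/3 = 8.

12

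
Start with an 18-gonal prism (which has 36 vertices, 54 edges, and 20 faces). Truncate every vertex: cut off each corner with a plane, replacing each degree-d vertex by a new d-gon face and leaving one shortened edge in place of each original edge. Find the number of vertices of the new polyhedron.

108

Truncation replaces each original edge-end by a new vertex, so V′ = 2E = 108.
Each original edge survives, and each old vertex of degree d contributes d new edges; summing degrees gives Σd = 2E, so E′ = E + 2E = 3E = 162.
Each original face survives and each original vertex becomes one new face: F′ = F + V = 56.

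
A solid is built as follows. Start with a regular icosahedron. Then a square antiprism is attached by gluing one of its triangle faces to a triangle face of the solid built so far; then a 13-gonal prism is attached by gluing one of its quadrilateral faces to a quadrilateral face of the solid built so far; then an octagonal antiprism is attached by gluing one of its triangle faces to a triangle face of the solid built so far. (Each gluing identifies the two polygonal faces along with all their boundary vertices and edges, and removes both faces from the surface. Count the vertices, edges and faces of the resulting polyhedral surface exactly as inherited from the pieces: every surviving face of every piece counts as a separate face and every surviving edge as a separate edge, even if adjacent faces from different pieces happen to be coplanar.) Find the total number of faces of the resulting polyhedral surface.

A regular icosahedron: V=12, E=30, F=20.
Attach a square antiprism (V=8, E=16, F=10) along a 3-gon: merge 3 vertices and 3 edges, delete both glued faces → V=17, E=43, F=28.
Attach a 13-gonal prism (V=26, E=39, F=15) along a 4-gon: merge 4 vertices and 4 edges, delete both glued faces → V=39, E=78, F=41.
Attach an octagonal antiprism (V=16, E=32, F=18) along a 3-gon: merge 3 vertices and 3 edges, delete both glued faces → V=52, E=107, F=57.
Check: V − E + F = 52 − 107 + 57 = 2.

57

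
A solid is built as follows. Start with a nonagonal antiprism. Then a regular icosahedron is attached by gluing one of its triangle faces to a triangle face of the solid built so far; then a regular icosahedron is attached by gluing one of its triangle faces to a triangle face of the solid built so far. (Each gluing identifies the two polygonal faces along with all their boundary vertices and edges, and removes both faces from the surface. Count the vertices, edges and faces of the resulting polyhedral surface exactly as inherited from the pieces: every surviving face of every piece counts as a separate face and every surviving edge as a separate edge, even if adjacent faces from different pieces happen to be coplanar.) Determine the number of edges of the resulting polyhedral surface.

A nonagonal antiprism: V=18, E=36, F=20.
Attach a regular icosahedron (V=12, E=30, F=20) along a 3-gon: merge 3 vertices and 3 edges, delete both glued faces → V=27, E=63, F=38.
Attach a regular icosahedron (V=12, E=30, F=20) along a 3-gon: merge 3 vertices and 3 edges, delete both glued faces → V=36, E=90, F=56.
Check: V − E + F = 36 − 90 + 56 = 2.

90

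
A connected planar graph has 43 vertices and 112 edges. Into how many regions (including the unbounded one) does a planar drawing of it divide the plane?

71

Euler's formula for a connected plane graph: V − E + F = 2, so F = 2 − 43 + 112 = 71.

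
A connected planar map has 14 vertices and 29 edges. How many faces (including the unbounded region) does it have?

17

Euler's formula for a connected plane graph: V − E + F = 2, so F = 2 − 14 + 29 = 17.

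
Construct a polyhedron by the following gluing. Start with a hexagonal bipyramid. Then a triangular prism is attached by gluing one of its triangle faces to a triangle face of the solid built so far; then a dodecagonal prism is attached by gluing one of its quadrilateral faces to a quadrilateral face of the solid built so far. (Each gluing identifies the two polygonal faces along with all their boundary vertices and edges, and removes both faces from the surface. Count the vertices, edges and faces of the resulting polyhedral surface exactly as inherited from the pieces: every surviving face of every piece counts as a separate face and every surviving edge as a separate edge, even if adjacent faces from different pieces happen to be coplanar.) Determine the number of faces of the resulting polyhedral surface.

A hexagonal bipyramid: V=8, E=18, F=12.
Attach a triangular prism (V=6, E=9, F=5) along a 3-gon: merge 3 vertices and 3 edges, delete both glued faces → V=11, E=24, F=15.
Attach a dodecagonal prism (V=24, E=36, F=14) along a 4-gon: merge 4 vertices and 4 edges, delete both glued faces → V=31, E=56, F=27.
Check: V − E + F = 31 − 56 + 27 = 2.

27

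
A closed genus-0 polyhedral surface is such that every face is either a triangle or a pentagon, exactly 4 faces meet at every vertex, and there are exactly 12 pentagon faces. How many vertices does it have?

Let x be the number of triangles; then F = 12 + x.
Edge–face incidences: 2E = 5·12 + 3·x = 60 + 3x.
Every vertex has degree 4, so 4V = 2E.
Euler: V − E + F = 2 ⇒ (2E)/4 − E + (12 + x) = 2.
Multiply by 8: 2·(2E) − 4·(2E) + 8·(12 + x) = 16, i.e. 96 + 8x − 2·(60 + 3x) = 16.
Collecting terms: 2x − 24 = 16, so 2x = 40, so x = 20.
Then 2E = 60 + 3·20 = 120, so E = 60, V = 2E/4 = 30, F = 12 + 20 = 32.

30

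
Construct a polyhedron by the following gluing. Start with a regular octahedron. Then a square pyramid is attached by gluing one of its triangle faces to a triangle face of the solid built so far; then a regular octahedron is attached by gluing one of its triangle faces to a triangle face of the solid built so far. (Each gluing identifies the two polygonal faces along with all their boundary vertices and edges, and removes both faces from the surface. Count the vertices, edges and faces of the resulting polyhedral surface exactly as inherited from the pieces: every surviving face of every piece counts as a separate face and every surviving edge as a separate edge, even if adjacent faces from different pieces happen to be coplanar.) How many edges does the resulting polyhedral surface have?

26

A regular octahedron: V=6, E=12, F=8.
Attach a square pyramid (V=5, E=8, F=5) along a 3-gon: merge 3 vertices and 3 edges, delete both glued faces → V=8, E=17, F=11.
Attach a regular octahedron (V=6, E=12, F=8) along a 3-gon: merge 3 vertices and 3 edges, delete both glued faces → V=11, E=26, F=17.
Check: V − E + F = 11 − 26 + 17 = 2.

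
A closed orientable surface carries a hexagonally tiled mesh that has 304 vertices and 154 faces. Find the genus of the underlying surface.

Every face is a hexagon, so 2E = 6·154 = 924, giving E = 462.
χ = V − E + F = 304 − 462 + 154 = -4.
For a closed orientable surface χ = 2 − 2g, so g = (2 − (-4))/2 = 3.

3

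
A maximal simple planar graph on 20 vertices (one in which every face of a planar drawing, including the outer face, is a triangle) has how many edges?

In a plane triangulation 3F = 2E and V − E + F = 2, so E = 3V − 6 = 3·20 − 6 = 54.

54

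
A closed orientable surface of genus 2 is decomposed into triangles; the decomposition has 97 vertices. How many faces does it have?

χ = 2 − 2·2 = -2, and every face is a triangle so 3F = 2E.
V − E + F = -2 with E = 3F/2 gives 97 − (3/2 − 1)·F = -2, so F = 198 and E = 297.

198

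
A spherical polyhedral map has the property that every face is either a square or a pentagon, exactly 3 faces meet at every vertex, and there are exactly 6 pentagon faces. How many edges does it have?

Let x be the number of squares; then F = 6 + x.
Edge–face incidences: 2E = 5·6 + 4·x = 30 + 4x.
Every vertex has degree 3, so 3V = 2E.
Euler: V − E + F = 2 ⇒ (2E)/3 − E + (6 + x) = 2.
Multiply by 6: 2·(2E) − 3·(2E) + 6·(6 + x) = 12, i.e. 36 + 6x − (30 + 4x) = 12.
Collecting terms: 2x + 6 = 12, so 2x = 6, so x = 3.
Then 2E = 30 + 4·3 = 42, so E = 21, V = 2E/3 = 14, F = 6 + 3 = 9.

21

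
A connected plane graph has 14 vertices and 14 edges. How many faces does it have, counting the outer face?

2

Euler's formula for a connected plane graph: V − E + F = 2, so F = 2 − 14 + 14 = 2.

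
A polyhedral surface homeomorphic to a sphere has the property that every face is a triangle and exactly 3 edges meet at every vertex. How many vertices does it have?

4

Each face has 3 edges and each edge borders two faces, so 2E = 3F.
Each vertex has degree 3, so 3V = 2E and hence V = 3F/3.
Euler: V − E + F = 2 ⇒ (3F/3) − (3F/2) + F = 2.
Multiply by 6: (6 − 9 + 6)F = 12, i.e. 3F = 12.
So F = 4, E = 3·4/2 = 6, V = 3·4/3 = 4.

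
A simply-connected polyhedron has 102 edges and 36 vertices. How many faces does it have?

68

Here V − E + F = 2.
F = 2 − V + E = 2 − 36 + 102 = 68.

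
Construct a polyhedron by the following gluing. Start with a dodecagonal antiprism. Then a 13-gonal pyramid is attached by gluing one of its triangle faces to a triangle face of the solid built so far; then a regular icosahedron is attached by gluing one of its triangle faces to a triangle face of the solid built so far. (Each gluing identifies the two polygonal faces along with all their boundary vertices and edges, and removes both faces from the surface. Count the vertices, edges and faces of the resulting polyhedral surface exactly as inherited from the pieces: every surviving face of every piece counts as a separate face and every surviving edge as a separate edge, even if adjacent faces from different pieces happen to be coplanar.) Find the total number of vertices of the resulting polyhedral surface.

A dodecagonal antiprism: V=24, E=48, F=26.
Attach a 13-gonal pyramid (V=14, E=26, F=14) along a 3-gon: merge 3 vertices and 3 edges, delete both glued faces → V=35, E=71, F=38.
Attach a regular icosahedron (V=12, E=30, F=20) along a 3-gon: merge 3 vertices and 3 edges, delete both glued faces → V=44, E=98, F=56.
Check: V − E + F = 44 − 98 + 56 = 2.

44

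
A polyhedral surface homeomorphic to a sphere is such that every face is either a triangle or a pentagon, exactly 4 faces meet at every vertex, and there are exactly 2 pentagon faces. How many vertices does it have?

Let x be the number of triangles; then F = 2 + x.
Edge–face incidences: 2E = 5·2 + 3·x = 10 + 3x.
Every vertex has degree 4, so 4V = 2E.
Euler: V − E + F = 2 ⇒ (2E)/4 − E + (2 + x) = 2.
Multiply by 8: 2·(2E) − 4·(2E) + 8·(2 + x) = 16, i.e. 16 + 8x − 2·(10 + 3x) = 16.
Collecting terms: 2x − 4 = 16, so 2x = 20, so x = 10.
Then 2E = 10 + 3·10 = 40, so E = 20, V = 2E/4 = 10, F = 2 + 10 = 12.

10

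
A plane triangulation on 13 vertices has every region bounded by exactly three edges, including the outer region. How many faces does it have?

22

In a plane triangulation 3F = 2E and V − E + F = 2, so F = 2V − 4 = 2·13 − 4 = 22.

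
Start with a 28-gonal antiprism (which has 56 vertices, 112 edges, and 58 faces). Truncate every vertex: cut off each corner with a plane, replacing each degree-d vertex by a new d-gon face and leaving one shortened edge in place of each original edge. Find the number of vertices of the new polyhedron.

Truncation replaces each original edge-end by a new vertex, so V′ = 2E = 224.
Each original edge survives, and each old vertex of degree d contributes d new edges; summing degrees gives Σd = 2E, so E′ = E + 2E = 3E = 336.
Each original face survives and each original vertex becomes one new face: F′ = F + V = 114.

224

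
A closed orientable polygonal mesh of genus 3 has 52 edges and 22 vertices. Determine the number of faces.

26

For a closed orientable surface of genus 3, χ = 2 − 2·3 = -4.
F = -4 − V + E = -4 − 22 + 52 = 26.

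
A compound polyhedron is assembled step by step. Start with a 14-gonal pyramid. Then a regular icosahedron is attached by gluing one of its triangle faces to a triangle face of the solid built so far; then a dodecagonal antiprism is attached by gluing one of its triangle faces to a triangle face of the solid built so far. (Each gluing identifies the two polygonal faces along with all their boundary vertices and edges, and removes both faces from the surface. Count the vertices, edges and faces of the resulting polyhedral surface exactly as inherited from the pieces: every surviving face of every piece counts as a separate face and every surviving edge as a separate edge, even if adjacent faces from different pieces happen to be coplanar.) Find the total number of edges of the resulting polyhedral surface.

A 14-gonal pyramid: V=15, E=28, F=15.
Attach a regular icosahedron (V=12, E=30, F=20) along a 3-gon: merge 3 vertices and 3 edges, delete both glued faces → V=24, E=55, F=33.
Attach a dodecagonal antiprism (V=24, E=48, F=26) along a 3-gon: merge 3 vertices and 3 edges, delete both glued faces → V=45, E=100, F=57.
Check: V − E + F = 45 − 100 + 57 = 2.

100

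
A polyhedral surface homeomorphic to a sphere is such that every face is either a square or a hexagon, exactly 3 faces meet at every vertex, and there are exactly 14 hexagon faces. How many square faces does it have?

6

Let x be the number of squares; then F = 14 + x.
Edge–face incidences: 2E = 6·14 + 4·x = 84 + 4x.
Every vertex has degree 3, so 3V = 2E.
Euler: V − E + F = 2 ⇒ (2E)/3 − E + (14 + x) = 2.
Multiply by 6: 2·(2E) − 3·(2E) + 6·(14 + x) = 12, i.e. 84 + 6x − (84 + 4x) = 12.
Collecting terms: 2x = 12, so x = 6.
Then 2E = 84 + 4·6 = 108, so E = 54, V = 2E/3 = 36, F = 14 + 6 = 20.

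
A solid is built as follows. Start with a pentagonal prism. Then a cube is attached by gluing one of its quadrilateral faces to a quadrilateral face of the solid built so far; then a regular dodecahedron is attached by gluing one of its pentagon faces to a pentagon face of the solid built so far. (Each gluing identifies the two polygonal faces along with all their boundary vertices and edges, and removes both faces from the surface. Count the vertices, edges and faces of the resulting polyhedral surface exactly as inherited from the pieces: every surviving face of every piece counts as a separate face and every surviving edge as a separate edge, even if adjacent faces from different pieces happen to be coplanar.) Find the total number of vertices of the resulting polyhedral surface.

29

A pentagonal prism: V=10, E=15, F=7.
Attach a cube (V=8, E=12, F=6) along a 4-gon: merge 4 vertices and 4 edges, delete both glued faces → V=14, E=23, F=11.
Attach a regular dodecahedron (V=20, E=30, F=12) along a 5-gon: merge 5 vertices and 5 edges, delete both glued faces → V=29, E=48, F=21.
Check: V − E + F = 29 − 48 + 21 = 2.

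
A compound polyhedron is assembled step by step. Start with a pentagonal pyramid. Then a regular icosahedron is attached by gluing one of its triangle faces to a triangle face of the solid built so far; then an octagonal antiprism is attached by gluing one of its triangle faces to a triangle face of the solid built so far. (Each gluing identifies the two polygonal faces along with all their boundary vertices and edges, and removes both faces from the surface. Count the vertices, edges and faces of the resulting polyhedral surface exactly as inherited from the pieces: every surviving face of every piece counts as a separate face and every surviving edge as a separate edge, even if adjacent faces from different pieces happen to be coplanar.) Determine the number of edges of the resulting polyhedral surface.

66

A pentagonal pyramid: V=6, E=10, F=6.
Attach a regular icosahedron (V=12, E=30, F=20) along a 3-gon: merge 3 vertices and 3 edges, delete both glued faces → V=15, E=37, F=24.
Attach an octagonal antiprism (V=16, E=32, F=18) along a 3-gon: merge 3 vertices and 3 edges, delete both glued faces → V=28, E=66, F=40.
Check: V − E + F = 28 − 66 + 40 = 2.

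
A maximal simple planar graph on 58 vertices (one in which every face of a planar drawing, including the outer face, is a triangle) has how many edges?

In a plane triangulation 3F = 2E and V − E + F = 2, so E = 3V − 6 = 3·58 − 6 = 168.

168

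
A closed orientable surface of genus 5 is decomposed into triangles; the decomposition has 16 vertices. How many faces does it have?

48

χ = 2 − 2·5 = -8, and every face is a triangle so 3F = 2E.
V − E + F = -8 with E = 3F/2 gives 16 − (3/2 − 1)·F = -8, so F = 48 and E = 72.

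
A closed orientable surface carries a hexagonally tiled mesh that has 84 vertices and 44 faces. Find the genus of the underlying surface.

3

Every face is a hexagon, so 2E = 6·44 = 264, giving E = 132.
χ = V − E + F = 84 − 132 + 44 = -4.
For a closed orientable surface χ = 2 − 2g, so g = (2 − (-4))/2 = 3.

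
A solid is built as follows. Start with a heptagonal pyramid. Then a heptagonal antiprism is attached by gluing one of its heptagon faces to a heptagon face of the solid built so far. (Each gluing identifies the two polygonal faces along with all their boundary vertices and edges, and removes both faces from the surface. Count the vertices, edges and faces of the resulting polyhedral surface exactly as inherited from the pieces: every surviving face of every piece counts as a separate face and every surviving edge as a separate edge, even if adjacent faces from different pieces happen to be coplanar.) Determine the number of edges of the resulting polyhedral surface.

A heptagonal pyramid: V=8, E=14, F=8.
Attach a heptagonal antiprism (V=14, E=28, F=16) along a 7-gon: merge 7 vertices and 7 edges, delete both glued faces → V=15, E=35, F=22.
Check: V − E + F = 15 − 35 + 22 = 2.

35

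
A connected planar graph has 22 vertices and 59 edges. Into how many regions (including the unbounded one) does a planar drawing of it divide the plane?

Euler's formula for a connected plane graph: V − E + F = 2, so F = 2 − 22 + 59 = 39.

39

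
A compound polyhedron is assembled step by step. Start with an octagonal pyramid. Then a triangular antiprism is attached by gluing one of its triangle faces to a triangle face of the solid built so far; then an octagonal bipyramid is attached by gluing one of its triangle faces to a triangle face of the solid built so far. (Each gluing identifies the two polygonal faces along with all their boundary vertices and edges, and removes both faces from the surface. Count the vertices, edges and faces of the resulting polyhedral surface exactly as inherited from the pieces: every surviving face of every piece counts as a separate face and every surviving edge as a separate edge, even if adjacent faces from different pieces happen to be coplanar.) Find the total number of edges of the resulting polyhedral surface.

An octagonal pyramid: V=9, E=16, F=9.
Attach a triangular antiprism (V=6, E=12, F=8) along a 3-gon: merge 3 vertices and 3 edges, delete both glued faces → V=12, E=25, F=15.
Attach an octagonal bipyramid (V=10, E=24, F=16) along a 3-gon: merge 3 vertices and 3 edges, delete both glued faces → V=19, E=46, F=29.
Check: V − E + F = 19 − 46 + 29 = 2.

46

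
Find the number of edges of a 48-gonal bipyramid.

144

A bipyramid over an n-gon has 2n triangular faces and n + 2 vertices: V = 48 + 2 = 50, E = 3·48 = 144, F = 2·48 = 96.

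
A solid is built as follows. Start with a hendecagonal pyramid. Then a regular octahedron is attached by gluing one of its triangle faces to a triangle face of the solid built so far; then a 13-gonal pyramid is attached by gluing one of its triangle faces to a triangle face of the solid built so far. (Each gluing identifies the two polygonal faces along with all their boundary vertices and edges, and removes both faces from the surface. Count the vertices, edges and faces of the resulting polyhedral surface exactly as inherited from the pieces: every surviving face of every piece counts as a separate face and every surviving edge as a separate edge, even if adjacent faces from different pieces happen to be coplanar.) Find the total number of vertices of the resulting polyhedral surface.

A hendecagonal pyramid: V=12, E=22, F=12.
Attach a regular octahedron (V=6, E=12, F=8) along a 3-gon: merge 3 vertices and 3 edges, delete both glued faces → V=15, E=31, F=18.
Attach a 13-gonal pyramid (V=14, E=26, F=14) along a 3-gon: merge 3 vertices and 3 edges, delete both glued faces → V=26, E=54, F=30.
Check: V − E + F = 26 − 54 + 30 = 2.

26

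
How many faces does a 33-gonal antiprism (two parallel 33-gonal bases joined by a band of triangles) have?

68

An antiprism on an n-gon has two n-gon caps and 2n triangles: V = 2·33 = 66, E = 4·33 = 132, F = 2·33 + 2 = 68.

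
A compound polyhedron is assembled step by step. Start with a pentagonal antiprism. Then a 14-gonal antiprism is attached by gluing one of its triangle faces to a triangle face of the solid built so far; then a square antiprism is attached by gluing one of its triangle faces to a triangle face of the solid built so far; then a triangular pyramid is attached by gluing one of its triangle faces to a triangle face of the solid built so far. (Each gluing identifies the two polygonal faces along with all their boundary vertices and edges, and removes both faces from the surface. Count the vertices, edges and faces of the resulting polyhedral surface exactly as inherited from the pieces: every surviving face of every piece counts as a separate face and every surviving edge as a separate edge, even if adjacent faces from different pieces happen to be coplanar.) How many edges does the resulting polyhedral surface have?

A pentagonal antiprism: V=10, E=20, F=12.
Attach a 14-gonal antiprism (V=28, E=56, F=30) along a 3-gon: merge 3 vertices and 3 edges, delete both glued faces → V=35, E=73, F=40.
Attach a square antiprism (V=8, E=16, F=10) along a 3-gon: merge 3 vertices and 3 edges, delete both glued faces → V=40, E=86, F=48.
Attach a triangular pyramid (V=4, E=6, F=4) along a 3-gon: merge 3 vertices and 3 edges, delete both glued faces → V=41, E=89, F=50.
Check: V − E + F = 41 − 89 + 50 = 2.

89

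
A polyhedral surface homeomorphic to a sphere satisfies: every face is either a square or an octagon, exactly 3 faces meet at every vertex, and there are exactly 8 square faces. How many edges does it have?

24

Let x be the number of octagons; then F = 8 + x.
Edge–face incidences: 2E = 4·8 + 8·x = 32 + 8x.
Every vertex has degree 3, so 3V = 2E.
Euler: V − E + F = 2 ⇒ (2E)/3 − E + (8 + x) = 2.
Multiply by 6: 2·(2E) − 3·(2E) + 6·(8 + x) = 12, i.e. 48 + 6x − (32 + 8x) = 12.
Collecting terms: −2x + 16 = 12, so −2x = −4, so x = 2.
Then 2E = 32 + 8·2 = 48, so E = 24, V = 2E/3 = 16, F = 8 + 2 = 10.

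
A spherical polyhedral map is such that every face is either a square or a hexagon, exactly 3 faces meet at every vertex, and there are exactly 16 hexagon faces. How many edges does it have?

Let x be the number of squares; then F = 16 + x.
Edge–face incidences: 2E = 6·16 + 4·x = 96 + 4x.
Every vertex has degree 3, so 3V = 2E.
Euler: V − E + F = 2 ⇒ (2E)/3 − E + (16 + x) = 2.
Multiply by 6: 2·(2E) − 3·(2E) + 6·(16 + x) = 12, i.e. 96 + 6x − (96 + 4x) = 12.
Collecting terms: 2x = 12, so x = 6.
Then 2E = 96 + 4·6 = 120, so E = 60, V = 2E/3 = 40, F = 16 + 6 = 22.

60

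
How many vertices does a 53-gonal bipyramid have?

55

A bipyramid over an n-gon has 2n triangular faces and n + 2 vertices: V = 53 + 2 = 55, E = 3·53 = 159, F = 2·53 = 106.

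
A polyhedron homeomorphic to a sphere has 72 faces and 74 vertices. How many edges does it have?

144

Here V − E + F = 2.
E = V + F − (2) = 74 + 72 − (2) = 144.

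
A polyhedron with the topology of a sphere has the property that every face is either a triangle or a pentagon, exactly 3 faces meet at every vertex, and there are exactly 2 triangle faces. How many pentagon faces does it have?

Let x be the number of pentagons; then F = 2 + x.
Edge–face incidences: 2E = 3·2 + 5·x = 6 + 5x.
Every vertex has degree 3, so 3V = 2E.
Euler: V − E + F = 2 ⇒ (2E)/3 − E + (2 + x) = 2.
Multiply by 6: 2·(2E) − 3·(2E) + 6·(2 + x) = 12, i.e. 12 + 6x − (6 + 5x) = 12.
Collecting terms: x + 6 = 12, so x = 6.
Then 2E = 6 + 5·6 = 36, so E = 18, V = 2E/3 = 12, F = 2 + 6 = 8.

6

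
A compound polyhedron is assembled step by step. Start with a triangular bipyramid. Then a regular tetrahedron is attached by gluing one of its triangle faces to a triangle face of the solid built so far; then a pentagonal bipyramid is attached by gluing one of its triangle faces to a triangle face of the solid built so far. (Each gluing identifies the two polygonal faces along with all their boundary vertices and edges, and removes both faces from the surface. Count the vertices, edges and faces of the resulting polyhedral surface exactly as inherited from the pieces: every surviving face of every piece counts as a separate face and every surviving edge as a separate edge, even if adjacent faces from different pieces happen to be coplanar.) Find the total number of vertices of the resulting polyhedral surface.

A triangular bipyramid: V=5, E=9, F=6.
Attach a regular tetrahedron (V=4, E=6, F=4) along a 3-gon: merge 3 vertices and 3 edges, delete both glued faces → V=6, E=12, F=8.
Attach a pentagonal bipyramid (V=7, E=15, F=10) along a 3-gon: merge 3 vertices and 3 edges, delete both glued faces → V=10, E=24, F=16.
Check: V − E + F = 10 − 24 + 16 = 2.

10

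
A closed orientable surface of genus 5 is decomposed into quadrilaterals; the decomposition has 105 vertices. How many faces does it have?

113

χ = 2 − 2·5 = -8, and every face is a square so 4F = 2E.
V − E + F = -8 with E = 4F/2 gives 105 − (4/2 − 1)·F = -8, so F = 113 and E = 226.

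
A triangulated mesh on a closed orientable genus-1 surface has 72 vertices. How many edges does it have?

χ = 2 − 2·1 = 0, and every face is a triangle so 3F = 2E.
V − E + F = 0 with E = 3F/2 gives 72 − (3/2 − 1)·F = 0, so F = 144 and E = 216.

216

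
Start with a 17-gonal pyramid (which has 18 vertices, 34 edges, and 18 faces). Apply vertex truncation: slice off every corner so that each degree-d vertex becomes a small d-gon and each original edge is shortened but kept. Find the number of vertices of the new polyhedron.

Truncation replaces each original edge-end by a new vertex, so V′ = 2E = 68.
Each original edge survives, and each old vertex of degree d contributes d new edges; summing degrees gives Σd = 2E, so E′ = E + 2E = 3E = 102.
Each original face survives and each original vertex becomes one new face: F′ = F + V = 36.

68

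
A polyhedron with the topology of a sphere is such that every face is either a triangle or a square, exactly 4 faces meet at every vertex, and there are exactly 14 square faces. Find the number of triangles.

8

Let x be the number of triangles; then F = 14 + x.
Edge–face incidences: 2E = 4·14 + 3·x = 56 + 3x.
Every vertex has degree 4, so 4V = 2E.
Euler: V − E + F = 2 ⇒ (2E)/4 − E + (14 + x) = 2.
Multiply by 8: 2·(2E) − 4·(2E) + 8·(14 + x) = 16, i.e. 112 + 8x − 2·(56 + 3x) = 16.
Collecting terms: 2x = 16, so x = 8.
Then 2E = 56 + 3·8 = 80, so E = 40, V = 2E/4 = 20, F = 14 + 8 = 22.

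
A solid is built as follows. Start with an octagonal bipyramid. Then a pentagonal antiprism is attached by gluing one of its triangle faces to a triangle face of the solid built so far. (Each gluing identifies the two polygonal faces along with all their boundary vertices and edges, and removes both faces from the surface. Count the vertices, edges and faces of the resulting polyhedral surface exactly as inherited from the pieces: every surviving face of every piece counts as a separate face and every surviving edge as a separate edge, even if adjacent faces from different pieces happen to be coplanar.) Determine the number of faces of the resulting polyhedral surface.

26

An octagonal bipyramid: V=10, E=24, F=16.
Attach a pentagonal antiprism (V=10, E=20, F=12) along a 3-gon: merge 3 vertices and 3 edges, delete both glued faces → V=17, E=41, F=26.
Check: V − E + F = 17 − 41 + 26 = 2.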